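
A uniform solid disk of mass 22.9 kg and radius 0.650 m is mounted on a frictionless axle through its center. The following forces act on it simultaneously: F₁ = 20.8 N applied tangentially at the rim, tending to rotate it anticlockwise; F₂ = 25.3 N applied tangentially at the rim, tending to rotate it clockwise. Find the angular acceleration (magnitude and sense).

α ≈ 0.605 rad/s², clockwise

I = ½MR² = (1/2)(22.9)(0.650)² = 4.838 kg·m².
Taking anticlockwise as positive: τ₁ = +(20.8)(0.650) = +13.52 N·m; τ₂ = −(25.3)(0.650) = −16.45 N·m.
Net torque τ = -2.925 N·m.
α = τ/I = -2.925/4.838 = -0.6046 rad/s².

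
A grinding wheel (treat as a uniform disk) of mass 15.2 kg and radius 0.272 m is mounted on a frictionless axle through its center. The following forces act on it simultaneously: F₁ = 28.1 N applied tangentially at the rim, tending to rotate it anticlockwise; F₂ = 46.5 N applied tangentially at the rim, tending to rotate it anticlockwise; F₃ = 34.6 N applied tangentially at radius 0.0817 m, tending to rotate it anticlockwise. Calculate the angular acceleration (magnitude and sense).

α ≈ 41.1 rad/s², anticlockwise

I = ½MR² = (1/2)(15.2)(0.272)² = 0.5623 kg·m².
Taking anticlockwise as positive: τ₁ = +(28.1)(0.272) = +7.643 N·m; τ₂ = +(46.5)(0.272) = +12.65 N·m; τ₃ = +(34.6)(0.0817) = +2.827 N·m.
Net torque τ = 23.12 N·m.
α = τ/I = 23.12/0.5623 = 41.11 rad/s².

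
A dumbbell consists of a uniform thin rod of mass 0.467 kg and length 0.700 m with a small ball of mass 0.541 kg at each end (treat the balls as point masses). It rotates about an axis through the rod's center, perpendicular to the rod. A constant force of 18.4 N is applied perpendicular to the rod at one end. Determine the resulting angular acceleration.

α ≈ 42.5 rad/s²

I_rod = (1/12)ML² = (1/12)(0.467)(0.700)² = 0.01907 kg·m².
I_balls = 2·m·(L/2)² = 2(0.541)(0.3500)² = 0.1325 kg·m².
Total I = 0.1516 kg·m².
τ = F·(L/2) = (18.4)(0.350) = 6.440 N·m.
α = τ/I = 6.440/0.1516 = 42.48 rad/s².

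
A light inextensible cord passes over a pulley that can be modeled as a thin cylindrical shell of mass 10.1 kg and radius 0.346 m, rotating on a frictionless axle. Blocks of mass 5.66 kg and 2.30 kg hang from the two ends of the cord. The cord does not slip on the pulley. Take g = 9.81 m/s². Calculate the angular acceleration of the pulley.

I = MR² = (10.1)(0.346)² = 1.209 kg·m².
Heavier block: m₁g − T₁ = m₁a. Lighter block: T₂ − m₂g = m₂a.
Pulley: (T₁ − T₂)R = Iα = I(a/R), so T₁ − T₂ = (I/R²)a = 1·M_p a = 10.10·a.
Adding the three: (m₁ − m₂)g = (m₁ + m₂ + 10.10)a, so a = (5.66 − 2.30)(9.81)/(5.66 + 2.30 + 10.10) = 1.825 m/s².
α = a/R = 1.825/0.346 = 5.275 rad/s².

α ≈ 5.27 rad/s²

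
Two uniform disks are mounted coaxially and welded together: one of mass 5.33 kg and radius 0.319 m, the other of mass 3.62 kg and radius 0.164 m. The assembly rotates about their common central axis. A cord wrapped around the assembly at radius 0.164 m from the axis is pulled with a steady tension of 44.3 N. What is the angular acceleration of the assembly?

α ≈ 22.7 rad/s²

I = ½M₁R₁² + ½M₂R₂² = ½(5.33)(0.319)² + ½(3.62)(0.164)² = 0.3199 kg·m².
τ = F r = (44.3)(0.164) = 7.265 N·m.
α = τ/I = 7.265/0.3199 = 22.71 rad/s².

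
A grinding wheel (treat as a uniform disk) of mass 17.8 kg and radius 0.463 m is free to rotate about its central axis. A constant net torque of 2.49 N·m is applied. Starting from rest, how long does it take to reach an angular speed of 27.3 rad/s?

I = ½MR² = (1/2)(17.8)(0.463)² = 1.908 kg·m².
α = τ/I = 2.49/1.908 = 1.305 rad/s².
ω = αt ⇒ t = ω/α = 27.3/1.305 = 20.92 s.

t ≈ 20.9 s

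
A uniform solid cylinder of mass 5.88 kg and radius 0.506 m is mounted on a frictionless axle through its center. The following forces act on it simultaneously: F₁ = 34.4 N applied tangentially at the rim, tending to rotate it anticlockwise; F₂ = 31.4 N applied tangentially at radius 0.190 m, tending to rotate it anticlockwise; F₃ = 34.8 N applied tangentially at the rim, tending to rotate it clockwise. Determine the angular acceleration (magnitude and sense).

α ≈ 7.66 rad/s², anticlockwise

I = ½MR² = (1/2)(5.88)(0.506)² = 0.7527 kg·m².
Taking anticlockwise as positive: τ₁ = +(34.4)(0.506) = +17.41 N·m; τ₂ = +(31.4)(0.190) = +5.966 N·m; τ₃ = −(34.8)(0.506) = −17.61 N·m.
Net torque τ = 5.764 N·m.
α = τ/I = 5.764/0.7527 = 7.657 rad/s².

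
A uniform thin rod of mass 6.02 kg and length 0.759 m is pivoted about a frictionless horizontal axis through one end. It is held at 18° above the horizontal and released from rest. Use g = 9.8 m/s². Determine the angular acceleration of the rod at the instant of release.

About the pivot, I = (1/3)ML² = (1/3)(6.02)(0.759)² = 1.156 kg·m².
The weight acts at the center, a distance L/2 = 0.3795 m from the pivot; τ = Mg(L/2) cos 18° = 21.29 N·m.
α = τ/I = 21.29/1.156 = 18.42 rad/s².

α ≈ 18.4 rad/s²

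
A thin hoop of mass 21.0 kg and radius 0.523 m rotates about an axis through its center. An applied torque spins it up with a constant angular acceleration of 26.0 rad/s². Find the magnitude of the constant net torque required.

I = MR² = (21.0)(0.523)² = 5.744 kg·m².
τ = Iα = (5.744)(26.00) = 149.3 N·m.

τ ≈ 149 N·m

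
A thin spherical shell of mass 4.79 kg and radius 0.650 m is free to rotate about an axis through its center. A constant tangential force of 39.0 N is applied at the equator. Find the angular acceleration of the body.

α ≈ 18.8 rad/s²

I = (2/3)MR² = (2/3)(4.79)(0.650)² = 1.349 kg·m².
τ = F R = (39.0)(0.650) = 25.35 N·m.
From τ = Iα: α = 25.35/1.349 = 18.79 rad/s².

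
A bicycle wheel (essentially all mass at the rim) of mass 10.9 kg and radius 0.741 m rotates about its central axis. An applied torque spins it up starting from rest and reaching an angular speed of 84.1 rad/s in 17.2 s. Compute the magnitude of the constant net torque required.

I = MR² = (10.9)(0.741)² = 5.985 kg·m².
α = Δω/Δt = (84.1 − 0)/17.2 = 4.890 rad/s².
τ = Iα = (5.985)(4.890) = 29.26 N·m.

τ ≈ 29.3 N·m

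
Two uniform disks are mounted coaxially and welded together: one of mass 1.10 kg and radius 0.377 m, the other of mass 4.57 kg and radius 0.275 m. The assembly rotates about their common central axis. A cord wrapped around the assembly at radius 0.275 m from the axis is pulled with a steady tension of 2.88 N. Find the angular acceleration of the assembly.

I = ½M₁R₁² + ½M₂R₂² = ½(1.10)(0.377)² + ½(4.57)(0.275)² = 0.2510 kg·m².
τ = F r = (2.88)(0.275) = 0.7920 N·m.
α = τ/I = 0.7920/0.2510 = 3.156 rad/s².

α ≈ 3.16 rad/s²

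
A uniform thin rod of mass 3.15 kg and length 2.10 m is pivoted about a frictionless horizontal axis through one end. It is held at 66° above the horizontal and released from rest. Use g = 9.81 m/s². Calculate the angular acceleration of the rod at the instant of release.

About the pivot, I = (1/3)ML² = (1/3)(3.15)(2.10)² = 4.630 kg·m².
The weight acts at the center, a distance L/2 = 1.050 m from the pivot; τ = Mg(L/2) cos 66° = 13.20 N·m.
α = τ/I = 13.20/4.630 = 2.850 rad/s².

α ≈ 2.85 rad/s²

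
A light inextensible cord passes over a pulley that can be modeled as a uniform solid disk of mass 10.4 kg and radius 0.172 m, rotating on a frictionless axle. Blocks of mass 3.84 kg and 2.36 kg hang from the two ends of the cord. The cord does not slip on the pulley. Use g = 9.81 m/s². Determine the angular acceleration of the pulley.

I = ½MR² = (1/2)(10.4)(0.172)² = 0.1538 kg·m².
Heavier block: m₁g − T₁ = m₁a. Lighter block: T₂ − m₂g = m₂a.
Pulley: (T₁ − T₂)R = Iα = I(a/R), so T₁ − T₂ = (I/R²)a = (1/2)M_p a = 5.200·a.
Adding the three: (m₁ − m₂)g = (m₁ + m₂ + 5.200)a, so a = (3.84 − 2.36)(9.81)/(3.84 + 2.36 + 5.200) = 1.274 m/s².
α = a/R = 1.274/0.172 = 7.405 rad/s².

α ≈ 7.40 rad/s²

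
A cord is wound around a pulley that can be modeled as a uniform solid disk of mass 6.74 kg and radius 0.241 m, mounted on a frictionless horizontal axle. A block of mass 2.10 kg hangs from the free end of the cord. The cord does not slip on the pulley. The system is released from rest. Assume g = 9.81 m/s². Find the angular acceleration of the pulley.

I = ½MR² = (1/2)(6.74)(0.241)² = 0.1957 kg·m².
Block: mg − T = ma. Pulley: TR = Iα. No-slip: a = αR, so T = (I/R²)a = 3.370·a.
Then mg = (m + 3.370)a, so a = (2.10)(9.81)/(2.10 + 3.370) = 3.766 m/s².
α = a/R = 3.766/0.241 = 15.63 rad/s².

α ≈ 15.6 rad/s²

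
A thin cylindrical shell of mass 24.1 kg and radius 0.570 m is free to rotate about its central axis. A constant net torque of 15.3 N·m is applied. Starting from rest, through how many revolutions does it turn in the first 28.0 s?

≈ 122 revolutions

I = MR² = (24.1)(0.570)² = 7.830 kg·m².
α = τ/I = 15.3/7.830 = 1.954 rad/s².
θ = ½αt² = ½(1.954)(28.0)² = 766.0 rad.
Revolutions = θ/(2π) = 121.9.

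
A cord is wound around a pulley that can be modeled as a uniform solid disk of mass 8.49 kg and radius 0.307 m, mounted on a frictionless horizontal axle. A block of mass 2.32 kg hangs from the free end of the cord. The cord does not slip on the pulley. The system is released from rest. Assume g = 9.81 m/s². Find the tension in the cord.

T ≈ 14.7 N

I = ½MR² = (1/2)(8.49)(0.307)² = 0.4001 kg·m².
Block: mg − T = ma. Pulley: TR = Iα. No-slip: a = αR, so T = (I/R²)a = 4.245·a.
Then mg = (m + 4.245)a, so a = (2.32)(9.81)/(2.32 + 4.245) = 3.467 m/s².
T = 4.245·a = 14.72 N.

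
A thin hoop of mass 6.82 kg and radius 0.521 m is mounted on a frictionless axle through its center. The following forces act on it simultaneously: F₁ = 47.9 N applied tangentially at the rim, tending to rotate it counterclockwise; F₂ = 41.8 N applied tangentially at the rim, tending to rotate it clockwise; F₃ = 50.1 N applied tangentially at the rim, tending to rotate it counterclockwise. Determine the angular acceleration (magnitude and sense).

I = MR² = (6.82)(0.521)² = 1.851 kg·m².
Taking counterclockwise as positive: τ₁ = +(47.9)(0.521) = +24.96 N·m; τ₂ = −(41.8)(0.521) = −21.78 N·m; τ₃ = +(50.1)(0.521) = +26.10 N·m.
Net torque τ = 29.28 N·m.
α = τ/I = 29.28/1.851 = 15.82 rad/s².

α ≈ 15.8 rad/s², counterclockwise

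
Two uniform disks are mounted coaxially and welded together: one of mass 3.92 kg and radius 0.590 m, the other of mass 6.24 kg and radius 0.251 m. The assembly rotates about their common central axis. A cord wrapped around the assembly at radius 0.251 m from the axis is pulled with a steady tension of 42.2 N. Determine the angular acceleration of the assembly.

α ≈ 12.1 rad/s²

I = ½M₁R₁² + ½M₂R₂² = ½(3.92)(0.590)² + ½(6.24)(0.251)² = 0.8788 kg·m².
τ = F r = (42.2)(0.251) = 10.59 N·m.
α = τ/I = 10.59/0.8788 = 12.05 rad/s².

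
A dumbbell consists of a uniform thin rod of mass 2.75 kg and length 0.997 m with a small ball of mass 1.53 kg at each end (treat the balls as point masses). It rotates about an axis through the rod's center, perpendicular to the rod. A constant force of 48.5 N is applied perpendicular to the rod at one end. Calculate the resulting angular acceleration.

α ≈ 24.5 rad/s²

I_rod = (1/12)ML² = (1/12)(2.75)(0.997)² = 0.2278 kg·m².
I_balls = 2·m·(L/2)² = 2(1.53)(0.4985)² = 0.7604 kg·m².
Total I = 0.9882 kg·m².
τ = F·(L/2) = (48.5)(0.498) = 24.18 N·m.
α = τ/I = 24.18/0.9882 = 24.47 rad/s².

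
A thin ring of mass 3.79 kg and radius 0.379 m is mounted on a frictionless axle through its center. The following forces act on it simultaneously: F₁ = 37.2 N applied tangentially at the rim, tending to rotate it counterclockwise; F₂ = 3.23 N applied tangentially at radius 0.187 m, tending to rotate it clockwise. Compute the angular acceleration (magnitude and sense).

α ≈ 24.8 rad/s², counterclockwise

I = MR² = (3.79)(0.379)² = 0.5444 kg·m².
Taking counterclockwise as positive: τ₁ = +(37.2)(0.379) = +14.10 N·m; τ₂ = −(3.23)(0.187) = −0.6040 N·m.
Net torque τ = 13.49 N·m.
α = τ/I = 13.49/0.5444 = 24.79 rad/s².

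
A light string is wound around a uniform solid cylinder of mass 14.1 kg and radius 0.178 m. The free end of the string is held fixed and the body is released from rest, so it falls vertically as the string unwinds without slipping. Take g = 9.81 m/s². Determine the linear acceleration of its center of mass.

a ≈ 6.54 m/s²

Translation: Mg − T = Ma. Rotation about the center: TR = Iα with I = ½MR².
With a = αR: T = (I/R²)a = (1/2)M a, so Mg = (1 + 0.5000)Ma.
a = g/(1 + 0.5000) = 9.81/1.500 = 6.540 m/s².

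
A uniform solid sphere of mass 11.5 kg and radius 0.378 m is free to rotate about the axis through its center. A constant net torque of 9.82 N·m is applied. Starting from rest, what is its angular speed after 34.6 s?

ω ≈ 517 rad/s

I = (2/5)MR² = (2/5)(11.5)(0.378)² = 0.6573 kg·m².
α = τ/I = 9.82/0.6573 = 14.94 rad/s².
ω = ω₀ + αt = 0 + (14.94)(34.6) = 516.9 rad/s.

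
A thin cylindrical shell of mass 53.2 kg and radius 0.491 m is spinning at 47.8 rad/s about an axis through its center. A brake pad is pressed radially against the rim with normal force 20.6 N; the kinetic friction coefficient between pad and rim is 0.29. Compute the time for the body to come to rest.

I = MR² = (53.2)(0.491)² = 12.83 kg·m².
Friction force f = μN = (0.29)(20.6) = 5.974 N at the rim; torque magnitude τ = fR = 2.933 N·m, opposing ω.
|α| = τ/I = 2.933/12.83 = 0.2287 rad/s² (deceleration).
0 = ω₀ − |α|t ⇒ t = ω₀/|α| = 47.8/0.2287 = 209.0 s.

t ≈ 209 s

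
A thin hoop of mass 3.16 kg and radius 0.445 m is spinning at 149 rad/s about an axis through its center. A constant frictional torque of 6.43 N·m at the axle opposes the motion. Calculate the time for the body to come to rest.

I = MR² = (3.16)(0.445)² = 0.6258 kg·m².
The net torque has magnitude 6.43 N·m, opposing ω.
|α| = τ/I = 6.430/0.6258 = 10.28 rad/s² (deceleration).
0 = ω₀ − |α|t ⇒ t = ω₀/|α| = 149/10.28 = 14.50 s.

t ≈ 14.5 s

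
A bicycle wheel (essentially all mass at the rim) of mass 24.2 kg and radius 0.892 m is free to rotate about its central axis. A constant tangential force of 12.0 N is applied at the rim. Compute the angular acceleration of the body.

α ≈ 0.556 rad/s²

I = MR² = (24.2)(0.892)² = 19.26 kg·m².
τ = F R = (12.0)(0.892) = 10.70 N·m.
Newton's second law for rotation, τ = Iα, gives α = τ/I = 10.70/19.26 = 0.5559 rad/s².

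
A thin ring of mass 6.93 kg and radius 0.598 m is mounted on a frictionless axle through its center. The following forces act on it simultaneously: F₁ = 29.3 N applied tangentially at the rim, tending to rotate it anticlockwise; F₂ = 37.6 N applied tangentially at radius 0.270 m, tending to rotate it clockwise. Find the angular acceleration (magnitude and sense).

I = MR² = (6.93)(0.598)² = 2.478 kg·m².
Taking anticlockwise as positive: τ₁ = +(29.3)(0.598) = +17.52 N·m; τ₂ = −(37.6)(0.270) = −10.15 N·m.
Net torque τ = 7.369 N·m.
α = τ/I = 7.369/2.478 = 2.974 rad/s².

α ≈ 2.97 rad/s², anticlockwise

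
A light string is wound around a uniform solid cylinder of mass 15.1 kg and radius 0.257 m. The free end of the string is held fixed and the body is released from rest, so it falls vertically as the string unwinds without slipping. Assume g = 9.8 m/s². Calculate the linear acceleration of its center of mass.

a ≈ 6.53 m/s²

Translation: Mg − T = Ma. Rotation about the center: TR = Iα with I = ½MR².
With a = αR: T = (I/R²)a = (1/2)M a, so Mg = (1 + 0.5000)Ma.
a = g/(1 + 0.5000) = 9.8/1.500 = 6.533 m/s².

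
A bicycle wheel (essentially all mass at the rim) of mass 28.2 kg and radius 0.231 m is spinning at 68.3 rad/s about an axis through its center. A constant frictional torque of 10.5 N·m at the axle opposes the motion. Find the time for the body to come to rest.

I = MR² = (28.2)(0.231)² = 1.505 kg·m².
The net torque has magnitude 10.5 N·m, opposing ω.
|α| = τ/I = 10.50/1.505 = 6.978 rad/s² (deceleration).
0 = ω₀ − |α|t ⇒ t = ω₀/|α| = 68.3/6.978 = 9.788 s.

t ≈ 9.79 s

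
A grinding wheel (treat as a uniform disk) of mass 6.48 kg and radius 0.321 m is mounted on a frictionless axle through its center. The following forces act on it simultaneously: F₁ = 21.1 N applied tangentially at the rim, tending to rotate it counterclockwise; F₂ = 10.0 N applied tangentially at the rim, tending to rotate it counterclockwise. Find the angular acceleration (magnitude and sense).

I = ½MR² = (1/2)(6.48)(0.321)² = 0.3339 kg·m².
Taking counterclockwise as positive: τ₁ = +(21.1)(0.321) = +6.773 N·m; τ₂ = +(10.0)(0.321) = +3.210 N·m.
Net torque τ = 9.983 N·m.
α = τ/I = 9.983/0.3339 = 29.90 rad/s².

α ≈ 29.9 rad/s², counterclockwise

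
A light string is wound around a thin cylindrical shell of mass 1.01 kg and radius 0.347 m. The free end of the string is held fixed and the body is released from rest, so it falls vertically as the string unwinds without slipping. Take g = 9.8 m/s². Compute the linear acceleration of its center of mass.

a ≈ 4.90 m/s²

Translation: Mg − T = Ma. Rotation about the center: TR = Iα with I = MR².
With a = αR: T = (I/R²)a = M a, so Mg = (1 + 1.000)Ma.
a = g/(1 + 1.000) = 9.8/2.000 = 4.900 m/s².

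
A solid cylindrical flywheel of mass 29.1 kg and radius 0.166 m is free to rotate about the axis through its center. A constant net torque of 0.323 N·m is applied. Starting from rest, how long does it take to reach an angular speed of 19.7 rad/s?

I = ½MR² = (1/2)(29.1)(0.166)² = 0.4009 kg·m².
α = τ/I = 0.323/0.4009 = 0.8056 rad/s².
ω = αt ⇒ t = ω/α = 19.7/0.8056 = 24.45 s.

t ≈ 24.5 s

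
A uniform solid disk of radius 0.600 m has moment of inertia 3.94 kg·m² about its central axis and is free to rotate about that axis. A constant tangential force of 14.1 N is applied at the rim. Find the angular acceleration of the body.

α ≈ 2.15 rad/s²

τ = F R = (14.1)(0.600) = 8.460 N·m.
From τ = Iα: α = 8.460/3.940 = 2.147 rad/s².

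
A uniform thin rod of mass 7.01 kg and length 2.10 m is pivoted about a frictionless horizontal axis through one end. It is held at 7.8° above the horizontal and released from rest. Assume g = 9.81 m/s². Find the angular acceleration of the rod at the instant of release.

α ≈ 6.94 rad/s²

About the pivot, I = (1/3)ML² = (1/3)(7.01)(2.10)² = 10.30 kg·m².
The weight acts at the center, a distance L/2 = 1.050 m from the pivot; τ = Mg(L/2) cos 7.8° = 71.54 N·m.
α = τ/I = 71.54/10.30 = 6.942 rad/s².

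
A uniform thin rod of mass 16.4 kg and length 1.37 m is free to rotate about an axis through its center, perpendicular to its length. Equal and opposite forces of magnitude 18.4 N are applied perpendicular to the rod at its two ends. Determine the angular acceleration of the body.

α ≈ 9.83 rad/s²

I = (1/12)ML² = (1/12)(16.4)(1.37)² = 2.565 kg·m².
The couple gives τ = F·(L/2) + F·(L/2) = F L = (18.4)(1.37) = 25.21 N·m.
Newton's second law for rotation, τ = Iα, gives α = τ/I = 25.21/2.565 = 9.827 rad/s².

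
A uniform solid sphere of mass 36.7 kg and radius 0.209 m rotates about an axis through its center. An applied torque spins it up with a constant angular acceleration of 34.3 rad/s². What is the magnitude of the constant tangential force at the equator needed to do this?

F ≈ 105 N

I = (2/5)MR² = (2/5)(36.7)(0.209)² = 0.6412 kg·m².
The required torque is τ = Iα = (0.6412)(34.30) = 21.99 N·m.
A tangential force at the equator gives τ = FR, so F = τ/R = 21.99/0.209 = 105.2 N.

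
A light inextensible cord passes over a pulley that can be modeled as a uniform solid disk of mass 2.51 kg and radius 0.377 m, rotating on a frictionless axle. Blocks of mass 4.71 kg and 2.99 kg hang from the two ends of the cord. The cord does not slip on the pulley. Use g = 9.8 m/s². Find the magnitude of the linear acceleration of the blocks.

a ≈ 1.88 m/s²

I = ½MR² = (1/2)(2.51)(0.377)² = 0.1784 kg·m².
Heavier block: m₁g − T₁ = m₁a. Lighter block: T₂ − m₂g = m₂a.
Pulley: (T₁ − T₂)R = Iα = I(a/R), so T₁ − T₂ = (I/R²)a = (1/2)M_p a = 1.255·a.
Adding the three: (m₁ − m₂)g = (m₁ + m₂ + 1.255)a, so a = (4.71 − 2.99)(9.8)/(4.71 + 2.99 + 1.255) = 1.882 m/s².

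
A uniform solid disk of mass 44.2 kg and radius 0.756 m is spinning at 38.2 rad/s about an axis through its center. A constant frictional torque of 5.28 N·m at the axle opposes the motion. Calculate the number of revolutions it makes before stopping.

I = ½MR² = (1/2)(44.2)(0.756)² = 12.63 kg·m².
The net torque has magnitude 5.28 N·m, opposing ω.
|α| = τ/I = 5.280/12.63 = 0.4180 rad/s² (deceleration).
ω² = ω₀² − 2|α|θ with ω = 0 ⇒ θ = ω₀²/(2|α|) = 1745 rad = 277.8 rev.

≈ 278 revolutions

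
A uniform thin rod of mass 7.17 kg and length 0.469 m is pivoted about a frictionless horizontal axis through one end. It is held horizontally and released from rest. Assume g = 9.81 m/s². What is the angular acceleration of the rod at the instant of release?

α ≈ 31.4 rad/s²

About the pivot, I = (1/3)ML² = (1/3)(7.17)(0.469)² = 0.5257 kg·m².
The weight acts at the center, a distance L/2 = 0.2345 m from the pivot; τ = Mg(L/2) = 16.49 N·m.
α = τ/I = 16.49/0.5257 = 31.38 rad/s².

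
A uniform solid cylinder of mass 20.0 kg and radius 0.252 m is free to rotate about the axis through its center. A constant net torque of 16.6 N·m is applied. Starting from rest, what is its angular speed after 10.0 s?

ω ≈ 261 rad/s

I = ½MR² = (1/2)(20.0)(0.252)² = 0.6350 kg·m².
α = τ/I = 16.6/0.6350 = 26.14 rad/s².
ω = ω₀ + αt = 0 + (26.14)(10.0) = 261.4 rad/s.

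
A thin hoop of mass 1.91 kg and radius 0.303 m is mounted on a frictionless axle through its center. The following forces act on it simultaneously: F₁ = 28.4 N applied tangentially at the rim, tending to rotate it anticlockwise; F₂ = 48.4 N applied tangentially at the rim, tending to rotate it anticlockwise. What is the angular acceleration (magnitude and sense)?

I = MR² = (1.91)(0.303)² = 0.1754 kg·m².
Taking anticlockwise as positive: τ₁ = +(28.4)(0.303) = +8.605 N·m; τ₂ = +(48.4)(0.303) = +14.67 N·m.
Net torque τ = 23.27 N·m.
α = τ/I = 23.27/0.1754 = 132.7 rad/s².

α ≈ 133 rad/s², anticlockwise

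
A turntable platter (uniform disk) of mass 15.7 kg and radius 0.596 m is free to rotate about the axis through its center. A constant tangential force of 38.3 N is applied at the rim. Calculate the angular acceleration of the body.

α ≈ 8.19 rad/s²

I = ½MR² = (1/2)(15.7)(0.596)² = 2.788 kg·m².
τ = F R = (38.3)(0.596) = 22.83 N·m.
From τ = Iα: α = 22.83/2.788 = 8.186 rad/s².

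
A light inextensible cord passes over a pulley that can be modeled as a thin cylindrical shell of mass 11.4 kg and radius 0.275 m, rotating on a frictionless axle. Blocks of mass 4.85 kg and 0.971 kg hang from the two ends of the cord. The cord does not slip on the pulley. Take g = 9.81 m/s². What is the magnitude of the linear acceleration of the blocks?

I = MR² = (11.4)(0.275)² = 0.8621 kg·m².
Heavier block: m₁g − T₁ = m₁a. Lighter block: T₂ − m₂g = m₂a.
Pulley: (T₁ − T₂)R = Iα = I(a/R), so T₁ − T₂ = (I/R²)a = 1·M_p a = 11.40·a.
Adding the three: (m₁ − m₂)g = (m₁ + m₂ + 11.40)a, so a = (4.85 − 0.971)(9.81)/(4.85 + 0.971 + 11.40) = 2.210 m/s².

a ≈ 2.21 m/s²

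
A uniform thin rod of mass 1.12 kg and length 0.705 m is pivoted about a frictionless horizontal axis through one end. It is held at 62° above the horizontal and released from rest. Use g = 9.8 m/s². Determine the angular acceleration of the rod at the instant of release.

α ≈ 9.79 rad/s²

About the pivot, I = (1/3)ML² = (1/3)(1.12)(0.705)² = 0.1856 kg·m².
The weight acts at the center, a distance L/2 = 0.3525 m from the pivot; τ = Mg(L/2) cos 62° = 1.816 N·m.
α = τ/I = 1.816/0.1856 = 9.789 rad/s².
(Equivalently α = (3g/(2L)) cos 62° = 9.789 rad/s².)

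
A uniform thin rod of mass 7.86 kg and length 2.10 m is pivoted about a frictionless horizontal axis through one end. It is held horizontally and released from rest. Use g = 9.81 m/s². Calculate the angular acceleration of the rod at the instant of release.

About the pivot, I = (1/3)ML² = (1/3)(7.86)(2.10)² = 11.55 kg·m².
The weight acts at the center, a distance L/2 = 1.050 m from the pivot; τ = Mg(L/2) = 80.96 N·m.
α = τ/I = 80.96/11.55 = 7.007 rad/s².
(Equivalently α = (3g/(2L)) = 7.007 rad/s².)

α ≈ 7.01 rad/s²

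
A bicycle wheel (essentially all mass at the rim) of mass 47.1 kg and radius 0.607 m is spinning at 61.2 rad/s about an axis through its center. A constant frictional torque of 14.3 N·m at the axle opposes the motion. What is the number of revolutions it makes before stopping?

I = MR² = (47.1)(0.607)² = 17.35 kg·m².
The net torque has magnitude 14.3 N·m, opposing ω.
|α| = τ/I = 14.30/17.35 = 0.8240 rad/s² (deceleration).
ω² = ω₀² − 2|α|θ with ω = 0 ⇒ θ = ω₀²/(2|α|) = 2273 rad = 361.7 rev.

≈ 362 revolutions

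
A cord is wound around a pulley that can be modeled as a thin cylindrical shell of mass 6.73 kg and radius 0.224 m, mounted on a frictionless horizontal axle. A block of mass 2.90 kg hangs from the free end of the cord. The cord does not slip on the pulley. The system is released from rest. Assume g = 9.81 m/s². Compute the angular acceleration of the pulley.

I = MR² = (6.73)(0.224)² = 0.3377 kg·m².
Block: mg − T = ma. Pulley: TR = Iα. No-slip: a = αR, so T = (I/R²)a = 6.730·a.
Then mg = (m + 6.730)a, so a = (2.90)(9.81)/(2.90 + 6.730) = 2.954 m/s².
α = a/R = 2.954/0.224 = 13.19 rad/s².

α ≈ 13.2 rad/s²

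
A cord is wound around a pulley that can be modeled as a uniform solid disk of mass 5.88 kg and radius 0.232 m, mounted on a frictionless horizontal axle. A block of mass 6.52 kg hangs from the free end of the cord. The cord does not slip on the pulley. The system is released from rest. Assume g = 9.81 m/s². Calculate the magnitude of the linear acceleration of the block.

I = ½MR² = (1/2)(5.88)(0.232)² = 0.1582 kg·m².
Block: mg − T = ma. Pulley: TR = Iα. No-slip: a = αR, so T = (I/R²)a = 2.940·a.
Then mg = (m + 2.940)a, so a = (6.52)(9.81)/(6.52 + 2.940) = 6.761 m/s².

a ≈ 6.76 m/s²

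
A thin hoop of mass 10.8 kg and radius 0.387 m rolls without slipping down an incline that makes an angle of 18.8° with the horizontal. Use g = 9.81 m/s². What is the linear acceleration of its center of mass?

Translation along the incline: Mg sinθ − f = Ma.
Rotation about the center: fR = Iα with I = MR². No-slip gives a = αR, so f = (I/R²)a = M a.
Substituting: Mg sinθ = (1 + 1.000)Ma, so a = g sinθ/(1 + 1.000) = (9.81) sin 18.8° / 2.000 = 1.581 m/s².

a ≈ 1.58 m/s²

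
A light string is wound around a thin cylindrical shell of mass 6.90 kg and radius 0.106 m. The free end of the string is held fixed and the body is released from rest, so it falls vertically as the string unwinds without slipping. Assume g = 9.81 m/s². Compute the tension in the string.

T ≈ 33.8 N

Translation: Mg − T = Ma. Rotation about the center: TR = Iα with I = MR².
With a = αR: T = (I/R²)a = M a, so Mg = (1 + 1.000)Ma.
a = g/(1 + 1.000) = 9.81/2.000 = 4.905 m/s².
T = 1.000·M·a = (1.000)(6.90)(4.905) = 33.84 N.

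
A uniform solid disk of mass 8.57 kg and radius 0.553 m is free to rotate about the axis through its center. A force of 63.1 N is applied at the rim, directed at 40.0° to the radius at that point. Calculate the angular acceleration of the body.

I = ½MR² = (1/2)(8.57)(0.553)² = 1.310 kg·m².
Only the tangential component produces torque: τ = F R sinθ = (63.1)(0.553) sin 40.0° = 22.43 N·m.
From τ = Iα: α = 22.43/1.310 = 17.12 rad/s².

α ≈ 17.1 rad/s²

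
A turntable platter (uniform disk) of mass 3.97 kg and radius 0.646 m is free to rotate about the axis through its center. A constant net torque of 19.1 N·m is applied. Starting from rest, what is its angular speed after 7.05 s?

I = ½MR² = (1/2)(3.97)(0.646)² = 0.8284 kg·m².
α = τ/I = 19.1/0.8284 = 23.06 rad/s².
ω = ω₀ + αt = 0 + (23.06)(7.05) = 162.6 rad/s.

ω ≈ 163 rad/s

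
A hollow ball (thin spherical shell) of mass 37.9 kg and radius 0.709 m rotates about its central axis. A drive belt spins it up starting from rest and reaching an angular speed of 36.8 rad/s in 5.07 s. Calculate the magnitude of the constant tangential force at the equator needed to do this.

I = (2/3)MR² = (2/3)(37.9)(0.709)² = 12.70 kg·m².
α = Δω/Δt = (36.8 − 0)/5.07 = 7.258 rad/s².
The required torque is τ = Iα = (12.70)(7.258) = 92.19 N·m.
A tangential force at the equator gives τ = FR, so F = τ/R = 92.19/0.709 = 130.0 N.

F ≈ 130 N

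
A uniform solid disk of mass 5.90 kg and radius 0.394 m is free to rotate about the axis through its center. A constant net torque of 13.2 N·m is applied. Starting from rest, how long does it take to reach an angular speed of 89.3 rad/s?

I = ½MR² = (1/2)(5.90)(0.394)² = 0.4579 kg·m².
α = τ/I = 13.2/0.4579 = 28.82 rad/s².
ω = αt ⇒ t = ω/α = 89.3/28.82 = 3.098 s.

t ≈ 3.10 s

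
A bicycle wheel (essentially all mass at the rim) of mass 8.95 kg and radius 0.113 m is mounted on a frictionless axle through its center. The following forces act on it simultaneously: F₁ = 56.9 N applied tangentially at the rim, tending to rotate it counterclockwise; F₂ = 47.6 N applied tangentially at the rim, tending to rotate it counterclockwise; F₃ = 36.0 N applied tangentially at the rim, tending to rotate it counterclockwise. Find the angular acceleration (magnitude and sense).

I = MR² = (8.95)(0.113)² = 0.1143 kg·m².
Taking counterclockwise as positive: τ₁ = +(56.9)(0.113) = +6.430 N·m; τ₂ = +(47.6)(0.113) = +5.379 N·m; τ₃ = +(36.0)(0.113) = +4.068 N·m.
Net torque τ = 15.88 N·m.
α = τ/I = 15.88/0.1143 = 138.9 rad/s².

α ≈ 139 rad/s², counterclockwise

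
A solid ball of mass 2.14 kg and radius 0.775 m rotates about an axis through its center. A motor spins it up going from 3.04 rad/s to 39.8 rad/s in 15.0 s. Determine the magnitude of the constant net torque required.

I = (2/5)MR² = (2/5)(2.14)(0.775)² = 0.5141 kg·m².
α = Δω/Δt = (39.8 − 3.04)/15.0 = 2.451 rad/s².
τ = Iα = (0.5141)(2.451) = 1.260 N·m.

τ ≈ 1.26 N·m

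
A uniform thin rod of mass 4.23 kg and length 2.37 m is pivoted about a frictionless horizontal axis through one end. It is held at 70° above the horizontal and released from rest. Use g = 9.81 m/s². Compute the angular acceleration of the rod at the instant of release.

About the pivot, I = (1/3)ML² = (1/3)(4.23)(2.37)² = 7.920 kg·m².
The weight acts at the center, a distance L/2 = 1.185 m from the pivot; τ = Mg(L/2) cos 70° = 16.82 N·m.
α = τ/I = 16.82/7.920 = 2.124 rad/s².
(Equivalently α = (3g/(2L)) cos 70° = 2.124 rad/s².)

α ≈ 2.12 rad/s²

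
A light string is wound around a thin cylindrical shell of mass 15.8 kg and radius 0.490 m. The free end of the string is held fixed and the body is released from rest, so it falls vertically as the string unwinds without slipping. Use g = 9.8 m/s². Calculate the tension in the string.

Translation: Mg − T = Ma. Rotation about the center: TR = Iα with I = MR².
With a = αR: T = (I/R²)a = M a, so Mg = (1 + 1.000)Ma.
a = g/(1 + 1.000) = 9.8/2.000 = 4.900 m/s².
T = 1.000·M·a = (1.000)(15.8)(4.900) = 77.42 N.

T ≈ 77.4 N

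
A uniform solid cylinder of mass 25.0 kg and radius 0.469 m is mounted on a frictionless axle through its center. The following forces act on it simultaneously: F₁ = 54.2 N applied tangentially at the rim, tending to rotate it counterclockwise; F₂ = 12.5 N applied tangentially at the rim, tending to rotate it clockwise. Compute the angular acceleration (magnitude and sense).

α ≈ 7.11 rad/s², counterclockwise

I = ½MR² = (1/2)(25.0)(0.469)² = 2.750 kg·m².
Taking counterclockwise as positive: τ₁ = +(54.2)(0.469) = +25.42 N·m; τ₂ = −(12.5)(0.469) = −5.862 N·m.
Net torque τ = 19.56 N·m.
α = τ/I = 19.56/2.750 = 7.113 rad/s².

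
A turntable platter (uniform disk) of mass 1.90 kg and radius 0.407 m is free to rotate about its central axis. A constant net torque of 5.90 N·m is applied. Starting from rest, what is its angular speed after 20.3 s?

ω ≈ 761 rad/s

I = ½MR² = (1/2)(1.90)(0.407)² = 0.1574 kg·m².
α = τ/I = 5.90/0.1574 = 37.49 rad/s².
ω = ω₀ + αt = 0 + (37.49)(20.3) = 761.1 rad/s.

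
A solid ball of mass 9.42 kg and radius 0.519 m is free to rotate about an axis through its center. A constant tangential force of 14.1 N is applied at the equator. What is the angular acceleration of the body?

α ≈ 7.21 rad/s²

I = (2/5)MR² = (2/5)(9.42)(0.519)² = 1.015 kg·m².
τ = F R = (14.1)(0.519) = 7.318 N·m.
From τ = Iα: α = 7.318/1.015 = 7.210 rad/s².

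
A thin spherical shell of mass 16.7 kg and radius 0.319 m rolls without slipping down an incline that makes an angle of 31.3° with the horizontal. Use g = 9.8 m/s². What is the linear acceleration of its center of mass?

a ≈ 3.05 m/s²

Translation along the incline: Mg sinθ − f = Ma.
Rotation about the center: fR = Iα with I = (2/3)MR². No-slip gives a = αR, so f = (I/R²)a = (2/3)M a.
Substituting: Mg sinθ = (1 + 0.6667)Ma, so a = g sinθ/(1 + 0.6667) = (9.8) sin 31.3° / 1.667 = 3.055 m/s².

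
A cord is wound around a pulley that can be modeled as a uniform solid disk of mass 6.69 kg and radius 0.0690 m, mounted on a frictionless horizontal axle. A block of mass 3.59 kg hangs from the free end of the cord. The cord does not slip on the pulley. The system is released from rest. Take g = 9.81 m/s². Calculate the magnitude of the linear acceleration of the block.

I = ½MR² = (1/2)(6.69)(0.0690)² = 0.01593 kg·m².
Block: mg − T = ma. Pulley: TR = Iα. No-slip: a = αR, so T = (I/R²)a = 3.345·a.
Then mg = (m + 3.345)a, so a = (3.59)(9.81)/(3.59 + 3.345) = 5.078 m/s².

a ≈ 5.08 m/s²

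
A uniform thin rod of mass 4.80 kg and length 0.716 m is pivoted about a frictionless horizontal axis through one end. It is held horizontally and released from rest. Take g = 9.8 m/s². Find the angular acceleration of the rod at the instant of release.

α ≈ 20.5 rad/s²

About the pivot, I = (1/3)ML² = (1/3)(4.80)(0.716)² = 0.8202 kg·m².
The weight acts at the center, a distance L/2 = 0.3580 m from the pivot; τ = Mg(L/2) = 16.84 N·m.
α = τ/I = 16.84/0.8202 = 20.53 rad/s².
(Equivalently α = (3g/(2L)) = 20.53 rad/s².)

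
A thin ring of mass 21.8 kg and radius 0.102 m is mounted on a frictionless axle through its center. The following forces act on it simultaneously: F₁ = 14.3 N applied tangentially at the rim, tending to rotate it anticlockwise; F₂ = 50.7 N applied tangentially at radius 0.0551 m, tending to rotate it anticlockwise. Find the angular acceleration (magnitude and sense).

α ≈ 18.7 rad/s², anticlockwise

I = MR² = (21.8)(0.102)² = 0.2268 kg·m².
Taking anticlockwise as positive: τ₁ = +(14.3)(0.102) = +1.459 N·m; τ₂ = +(50.7)(0.0551) = +2.794 N·m.
Net torque τ = 4.252 N·m.
α = τ/I = 4.252/0.2268 = 18.75 rad/s².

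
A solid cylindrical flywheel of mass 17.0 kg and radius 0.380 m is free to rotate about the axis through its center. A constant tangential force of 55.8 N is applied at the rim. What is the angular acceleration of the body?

I = ½MR² = (1/2)(17.0)(0.380)² = 1.227 kg·m².
τ = F R = (55.8)(0.380) = 21.20 N·m.
Newton's second law for rotation, τ = Iα, gives α = τ/I = 21.20/1.227 = 17.28 rad/s².

α ≈ 17.3 rad/s²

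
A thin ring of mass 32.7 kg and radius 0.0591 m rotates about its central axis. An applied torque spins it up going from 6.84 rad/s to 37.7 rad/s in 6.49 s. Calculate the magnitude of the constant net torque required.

I = MR² = (32.7)(0.0591)² = 0.1142 kg·m².
α = Δω/Δt = (37.7 − 6.84)/6.49 = 4.755 rad/s².
τ = Iα = (0.1142)(4.755) = 0.5431 N·m.

τ ≈ 0.543 N·m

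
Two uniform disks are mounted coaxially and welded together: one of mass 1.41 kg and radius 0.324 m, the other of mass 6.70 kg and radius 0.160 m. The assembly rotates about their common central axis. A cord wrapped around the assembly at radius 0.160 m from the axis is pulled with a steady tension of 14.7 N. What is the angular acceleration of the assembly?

I = ½M₁R₁² + ½M₂R₂² = ½(1.41)(0.324)² + ½(6.70)(0.160)² = 0.1598 kg·m².
τ = F r = (14.7)(0.160) = 2.352 N·m.
α = τ/I = 2.352/0.1598 = 14.72 rad/s².

α ≈ 14.7 rad/s²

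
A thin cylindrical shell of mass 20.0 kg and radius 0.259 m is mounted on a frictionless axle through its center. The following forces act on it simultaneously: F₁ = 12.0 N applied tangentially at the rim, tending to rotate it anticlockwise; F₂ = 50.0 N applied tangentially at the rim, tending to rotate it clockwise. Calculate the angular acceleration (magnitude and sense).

I = MR² = (20.0)(0.259)² = 1.342 kg·m².
Taking anticlockwise as positive: τ₁ = +(12.0)(0.259) = +3.108 N·m; τ₂ = −(50.0)(0.259) = −12.95 N·m.
Net torque τ = -9.842 N·m.
α = τ/I = -9.842/1.342 = -7.336 rad/s².

α ≈ 7.34 rad/s², clockwise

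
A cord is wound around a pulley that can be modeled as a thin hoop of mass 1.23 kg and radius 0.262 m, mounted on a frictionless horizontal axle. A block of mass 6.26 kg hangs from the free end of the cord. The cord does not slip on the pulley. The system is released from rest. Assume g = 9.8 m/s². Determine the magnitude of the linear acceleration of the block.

I = MR² = (1.23)(0.262)² = 0.08443 kg·m².
Block: mg − T = ma. Pulley: TR = Iα. No-slip: a = αR, so T = (I/R²)a = 1.230·a.
Then mg = (m + 1.230)a, so a = (6.26)(9.8)/(6.26 + 1.230) = 8.191 m/s².

a ≈ 8.19 m/s²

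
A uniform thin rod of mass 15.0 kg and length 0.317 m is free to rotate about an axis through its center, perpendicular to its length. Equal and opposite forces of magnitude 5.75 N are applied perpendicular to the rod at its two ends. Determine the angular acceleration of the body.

α ≈ 14.5 rad/s²

I = (1/12)ML² = (1/12)(15.0)(0.317)² = 0.1256 kg·m².
The couple gives τ = F·(L/2) + F·(L/2) = F L = (5.75)(0.317) = 1.823 N·m.
Newton's second law for rotation, τ = Iα, gives α = τ/I = 1.823/0.1256 = 14.51 rad/s².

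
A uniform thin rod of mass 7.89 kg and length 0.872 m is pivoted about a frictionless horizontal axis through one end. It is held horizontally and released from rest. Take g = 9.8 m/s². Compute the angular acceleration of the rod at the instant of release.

About the pivot, I = (1/3)ML² = (1/3)(7.89)(0.872)² = 2.000 kg·m².
The weight acts at the center, a distance L/2 = 0.4360 m from the pivot; τ = Mg(L/2) = 33.71 N·m.
α = τ/I = 33.71/2.000 = 16.86 rad/s².
(Equivalently α = (3g/(2L)) = 16.86 rad/s².)

α ≈ 16.9 rad/s²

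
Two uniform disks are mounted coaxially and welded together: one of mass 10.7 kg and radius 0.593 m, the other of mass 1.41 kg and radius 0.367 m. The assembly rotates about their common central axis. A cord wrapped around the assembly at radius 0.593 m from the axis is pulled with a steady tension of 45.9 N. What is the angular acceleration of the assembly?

I = ½M₁R₁² + ½M₂R₂² = ½(10.7)(0.593)² + ½(1.41)(0.367)² = 1.976 kg·m².
τ = F r = (45.9)(0.593) = 27.22 N·m.
α = τ/I = 27.22/1.976 = 13.77 rad/s².

α ≈ 13.8 rad/s²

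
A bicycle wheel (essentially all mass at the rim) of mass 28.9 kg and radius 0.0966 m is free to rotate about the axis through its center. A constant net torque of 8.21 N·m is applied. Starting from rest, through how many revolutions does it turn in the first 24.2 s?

≈ 1420 revolutions

I = MR² = (28.9)(0.0966)² = 0.2697 kg·m².
α = τ/I = 8.21/0.2697 = 30.44 rad/s².
θ = ½αt² = ½(30.44)(24.2)² = 8914 rad.
Revolutions = θ/(2π) = 1419.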